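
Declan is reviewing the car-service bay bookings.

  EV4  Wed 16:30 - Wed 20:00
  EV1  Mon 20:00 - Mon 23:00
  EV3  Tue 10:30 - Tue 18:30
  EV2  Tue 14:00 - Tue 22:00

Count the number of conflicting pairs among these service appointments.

1

Sorted by start: EV1, EV3, EV2, EV4.
EV3 starts after EV1 ends; EV1 is clear from here.
EV2 starts before EV3 ends → EV3 and EV2 overlap.
EV4 starts after EV3 ends.
EV4 starts after EV2 ends.
Overlapping pairs: EV2 & EV3 — 1 in total.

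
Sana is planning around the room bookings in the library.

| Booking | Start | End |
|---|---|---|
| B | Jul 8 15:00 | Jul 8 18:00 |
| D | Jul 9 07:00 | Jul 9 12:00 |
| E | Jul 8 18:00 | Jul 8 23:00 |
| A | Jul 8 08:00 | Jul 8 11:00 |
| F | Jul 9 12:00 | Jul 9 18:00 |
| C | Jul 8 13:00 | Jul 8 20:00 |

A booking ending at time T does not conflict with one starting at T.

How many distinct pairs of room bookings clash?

Sorted by start: A, C, B, E, D, F.
C starts after A ends, so A has no further overlaps.
B starts before C ends → C and B overlap.
E starts before C ends → C and E overlap.
D starts after C ends, so C has no further overlaps.
E starts exactly when B ends (back-to-back, no overlap), so B has no further overlaps.
D starts after E ends, so E has no further overlaps.
F starts exactly when D ends (back-to-back, no overlap).
Overlapping pairs: B & C, C & E — 2 in total.

2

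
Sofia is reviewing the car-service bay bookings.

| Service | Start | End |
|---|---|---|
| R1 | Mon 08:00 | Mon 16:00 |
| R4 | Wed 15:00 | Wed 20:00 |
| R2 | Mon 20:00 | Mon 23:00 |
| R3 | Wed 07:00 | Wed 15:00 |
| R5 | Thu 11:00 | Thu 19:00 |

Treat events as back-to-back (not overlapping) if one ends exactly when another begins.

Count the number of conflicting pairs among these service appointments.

0

Sorted by start: R1, R2, R3, R4, R5.
R2 starts after R1 ends, so R1 has no further overlaps.
R3 starts after R2 ends, so R2 has no further overlaps.
R4 starts exactly when R3 ends (back-to-back, no overlap), so R3 has no further overlaps.
R5 starts after R4 ends.
No pair overlaps.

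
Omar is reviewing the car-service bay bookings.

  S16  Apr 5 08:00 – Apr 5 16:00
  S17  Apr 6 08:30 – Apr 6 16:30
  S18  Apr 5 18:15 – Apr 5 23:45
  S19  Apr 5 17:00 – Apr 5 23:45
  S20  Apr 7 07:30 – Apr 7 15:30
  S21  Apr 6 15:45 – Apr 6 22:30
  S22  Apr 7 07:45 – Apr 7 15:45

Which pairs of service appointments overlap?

S17 & S21, S18 & S19, S20 & S22

Check each pair: they overlap iff neither finishes before the other starts.
Sorted by start: S16, S19, S18, S17, S21, S20, S22.
S19 starts after S16 ends; S16 is clear from here.
S18 starts before S19 ends → S19 and S18 overlap.
S17 starts after S19 ends; S19 is clear from here.
S17 starts after S18 ends; S18 is clear from here.
S21 starts before S17 ends → S17 and S21 overlap.
S20 starts after S17 ends; S17 is clear from here.
S20 starts after S21 ends; S21 is clear from here.
S22 starts before S20 ends → S20 and S22 overlap.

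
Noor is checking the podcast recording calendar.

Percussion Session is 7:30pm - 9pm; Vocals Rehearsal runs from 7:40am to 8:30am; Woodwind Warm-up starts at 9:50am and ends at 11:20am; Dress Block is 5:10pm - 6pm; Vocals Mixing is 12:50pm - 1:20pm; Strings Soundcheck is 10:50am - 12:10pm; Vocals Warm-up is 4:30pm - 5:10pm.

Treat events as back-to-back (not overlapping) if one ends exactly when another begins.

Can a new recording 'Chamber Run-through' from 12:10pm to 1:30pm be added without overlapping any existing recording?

No — it overlaps Vocals Mixing

Vocals Rehearsal: ends 8:30am at or before Chamber Run-through starts 12:10pm → clear.
Woodwind Warm-up: ends 11:20am at or before Chamber Run-through starts 12:10pm → clear.
Strings Soundcheck: ends 12:10pm at or before Chamber Run-through starts 12:10pm → clear.
Vocals Mixing: starts 12:50pm before Chamber Run-through ends 1:30pm, and ends 1:20pm after Chamber Run-through starts 12:10pm → overlap.
Vocals Warm-up: starts 4:30pm at or after Chamber Run-through ends 1:30pm → clear.
Dress Block: starts 5:10pm at or after Chamber Run-through ends 1:30pm → clear.
Percussion Session: starts 7:30pm at or after Chamber Run-through ends 1:30pm → clear.
Chamber Run-through overlaps Vocals Mixing.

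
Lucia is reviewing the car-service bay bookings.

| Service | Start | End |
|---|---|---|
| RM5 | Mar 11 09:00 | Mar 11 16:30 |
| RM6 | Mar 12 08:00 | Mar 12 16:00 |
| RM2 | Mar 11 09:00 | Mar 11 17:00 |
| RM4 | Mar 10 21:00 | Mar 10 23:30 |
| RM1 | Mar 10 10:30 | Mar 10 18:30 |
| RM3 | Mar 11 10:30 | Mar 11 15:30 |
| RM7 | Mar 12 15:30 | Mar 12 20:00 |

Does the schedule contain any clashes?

Yes

Two intervals overlap when each starts before the other ends.
Sorted by start: RM1, RM4, RM2, RM5, RM3, RM6, RM7.
RM4 starts after RM1 ends, so nothing later overlaps RM1 either.
RM2 starts after RM4 ends, so nothing later overlaps RM4 either.
RM5 starts before RM2 ends → RM2 and RM5 overlap.
That's a conflict, so the schedule is not conflict-free.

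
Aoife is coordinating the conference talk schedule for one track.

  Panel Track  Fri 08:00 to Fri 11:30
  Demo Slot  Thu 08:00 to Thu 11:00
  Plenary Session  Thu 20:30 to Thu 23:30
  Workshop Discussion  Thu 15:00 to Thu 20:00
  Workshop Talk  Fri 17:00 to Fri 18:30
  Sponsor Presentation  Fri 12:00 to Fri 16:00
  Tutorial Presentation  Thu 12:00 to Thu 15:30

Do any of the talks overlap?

Yes

Sorted by start: Demo Slot, Tutorial Presentation, Workshop Discussion, Plenary Session, Panel Track, Sponsor Presentation, Workshop Talk.
Tutorial Presentation starts after Demo Slot ends, so nothing later overlaps Demo Slot either.
Workshop Discussion starts before Tutorial Presentation ends → Tutorial Presentation and Workshop Discussion overlap.
That's a conflict, so the schedule is not conflict-free.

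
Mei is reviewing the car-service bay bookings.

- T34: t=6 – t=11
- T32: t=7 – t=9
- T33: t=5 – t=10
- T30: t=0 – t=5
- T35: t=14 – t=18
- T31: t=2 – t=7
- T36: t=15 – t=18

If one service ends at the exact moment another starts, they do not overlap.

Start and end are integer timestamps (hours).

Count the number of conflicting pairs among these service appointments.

Sorted by start: T30, T31, T33, T34, T32, T35, T36.
T31 starts before T30 ends → T30 and T31 overlap.
T33 starts exactly when T30 ends (back-to-back, no overlap), so nothing later overlaps T30 either.
T33 starts before T31 ends → T31 and T33 overlap.
T34 starts before T31 ends → T31 and T34 overlap.
T32 starts exactly when T31 ends (back-to-back, no overlap), so nothing later overlaps T31 either.
T34 starts before T33 ends → T33 and T34 overlap.
T32 starts before T33 ends → T33 and T32 overlap.
T35 starts after T33 ends, so nothing later overlaps T33 either.
T32 starts before T34 ends → T34 and T32 overlap.
T35 starts after T34 ends, so nothing later overlaps T34 either.
T35 starts after T32 ends, so nothing later overlaps T32 either.
T36 starts before T35 ends → T35 and T36 overlap.
Overlapping pairs: T30 & T31, T31 & T33, T31 & T34, T32 & T33, T32 & T34, T33 & T34, T35 & T36 — 7 in total.

7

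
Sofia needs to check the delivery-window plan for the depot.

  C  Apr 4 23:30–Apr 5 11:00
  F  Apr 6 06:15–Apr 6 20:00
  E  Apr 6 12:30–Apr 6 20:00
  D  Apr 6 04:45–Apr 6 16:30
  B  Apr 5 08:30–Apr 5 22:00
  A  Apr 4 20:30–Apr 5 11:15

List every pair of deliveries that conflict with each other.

Sorted by start: A, C, B, D, F, E.
C starts before A ends → A and C overlap.
B starts before A ends → A and B overlap.
D starts after A ends, so A has no further overlaps.
B starts before C ends → C and B overlap.
D starts after C ends, so C has no further overlaps.
D starts after B ends, so B has no further overlaps.
F starts before D ends → D and F overlap.
E starts before D ends → D and E overlap.
E starts before F ends → F and E overlap.

A & B, A & C, B & C, D & E, D & F, E & F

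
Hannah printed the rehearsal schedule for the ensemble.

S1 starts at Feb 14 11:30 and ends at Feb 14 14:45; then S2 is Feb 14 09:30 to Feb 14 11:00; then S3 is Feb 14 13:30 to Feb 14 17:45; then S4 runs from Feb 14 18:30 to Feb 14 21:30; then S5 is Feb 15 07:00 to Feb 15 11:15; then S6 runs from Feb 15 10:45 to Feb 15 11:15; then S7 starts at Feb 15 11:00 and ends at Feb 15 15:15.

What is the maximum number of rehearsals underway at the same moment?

3

Sweep the timeline, counting +1 at each start and −1 at each end (ends before starts at a tie):
Feb 14 09:30 start S2 → 1
Feb 14 11:00 end S2 → 0
Feb 14 11:30 start S1 → 1
Feb 14 13:30 start S3 → 2
Feb 14 14:45 end S1 → 1
Feb 14 17:45 end S3 → 0
Feb 14 18:30 start S4 → 1
Feb 14 21:30 end S4 → 0
Feb 15 07:00 start S5 → 1
Feb 15 10:45 start S6 → 2
Feb 15 11:00 start S7 → 3
Feb 15 11:15 end S5 → 2
Feb 15 11:15 end S6 → 1
Feb 15 15:15 end S7 → 0
Peak is 3, at Feb 15 11:00 (S5, S6, S7).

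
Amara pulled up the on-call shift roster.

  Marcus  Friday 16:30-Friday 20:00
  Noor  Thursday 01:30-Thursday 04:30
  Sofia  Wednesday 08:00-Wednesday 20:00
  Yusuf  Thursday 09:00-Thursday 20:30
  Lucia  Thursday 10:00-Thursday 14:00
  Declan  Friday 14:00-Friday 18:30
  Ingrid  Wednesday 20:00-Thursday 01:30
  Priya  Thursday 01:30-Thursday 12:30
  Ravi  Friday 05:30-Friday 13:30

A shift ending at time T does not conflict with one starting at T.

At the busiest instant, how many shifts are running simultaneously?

3

Walk through starts and ends in time order (an end at T is processed before a start at T):
Wednesday 08:00 start Sofia → 1
Wednesday 20:00 end Sofia → 0
Wednesday 20:00 start Ingrid → 1
Thursday 01:30 end Ingrid → 0
Thursday 01:30 start Noor → 1
Thursday 01:30 start Priya → 2
Thursday 04:30 end Noor → 1
Thursday 09:00 start Yusuf → 2
Thursday 10:00 start Lucia → 3
Thursday 12:30 end Priya → 2
Thursday 14:00 end Lucia → 1
Thursday 20:30 end Yusuf → 0
Friday 05:30 start Ravi → 1
Friday 13:30 end Ravi → 0
Friday 14:00 start Declan → 1
Friday 16:30 start Marcus → 2
Friday 18:30 end Declan → 1
Friday 20:00 end Marcus → 0
Peak is 3, at Thursday 10:00 (Lucia, Priya, Yusuf).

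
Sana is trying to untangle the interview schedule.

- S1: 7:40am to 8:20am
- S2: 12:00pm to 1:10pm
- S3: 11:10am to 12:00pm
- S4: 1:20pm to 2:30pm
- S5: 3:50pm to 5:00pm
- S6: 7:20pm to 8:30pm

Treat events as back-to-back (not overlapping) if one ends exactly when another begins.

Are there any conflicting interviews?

Sorted by start: S1, S3, S2, S4, S5, S6.
S3 starts after S1 ends; S1 is clear from here.
S2 starts exactly when S3 ends (back-to-back, no overlap); S3 is clear from here.
S4 starts after S2 ends; S2 is clear from here.
S5 starts after S4 ends; S4 is clear from here.
S6 starts after S5 ends.
Every pair is clear; the schedule has no overlaps.

No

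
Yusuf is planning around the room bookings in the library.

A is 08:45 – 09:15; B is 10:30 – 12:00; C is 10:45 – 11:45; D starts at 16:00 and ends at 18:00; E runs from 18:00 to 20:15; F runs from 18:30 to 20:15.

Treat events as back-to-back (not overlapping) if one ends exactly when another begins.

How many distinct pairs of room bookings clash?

2

Sorted by start: A, B, C, D, E, F.
B starts after A ends — done with A.
C starts before B ends → B and C overlap.
D starts after B ends — done with B.
D starts after C ends — done with C.
E starts exactly when D ends (back-to-back, no overlap) — done with D.
F starts before E ends → E and F overlap.
Overlapping pairs: B & C, E & F — 2 in total.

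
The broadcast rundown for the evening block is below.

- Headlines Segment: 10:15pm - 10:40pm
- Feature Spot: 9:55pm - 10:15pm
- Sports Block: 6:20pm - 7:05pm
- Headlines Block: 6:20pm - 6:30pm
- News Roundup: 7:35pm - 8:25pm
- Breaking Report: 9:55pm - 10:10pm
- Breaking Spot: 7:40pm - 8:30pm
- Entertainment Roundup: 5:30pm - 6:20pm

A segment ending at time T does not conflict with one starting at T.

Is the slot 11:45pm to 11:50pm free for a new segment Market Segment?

Yes — the slot is free

Entertainment Roundup: ends 6:20pm at or before Market Segment starts 11:45pm → clear.
Headlines Block: ends 6:30pm at or before Market Segment starts 11:45pm → clear.
Sports Block: ends 7:05pm at or before Market Segment starts 11:45pm → clear.
News Roundup: ends 8:25pm at or before Market Segment starts 11:45pm → clear.
Breaking Spot: ends 8:30pm at or before Market Segment starts 11:45pm → clear.
Breaking Report: ends 10:10pm at or before Market Segment starts 11:45pm → clear.
Feature Spot: ends 10:15pm at or before Market Segment starts 11:45pm → clear.
Headlines Segment: ends 10:40pm at or before Market Segment starts 11:45pm → clear.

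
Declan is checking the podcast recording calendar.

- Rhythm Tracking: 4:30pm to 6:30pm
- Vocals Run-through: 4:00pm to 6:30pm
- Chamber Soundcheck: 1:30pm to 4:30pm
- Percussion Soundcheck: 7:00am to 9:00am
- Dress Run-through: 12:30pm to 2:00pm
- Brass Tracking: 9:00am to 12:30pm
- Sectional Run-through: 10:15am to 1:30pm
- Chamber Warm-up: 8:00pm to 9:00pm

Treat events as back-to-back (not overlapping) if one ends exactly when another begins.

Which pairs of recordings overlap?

Two intervals overlap when each starts before the other ends.
Sorted by start: Percussion Soundcheck, Brass Tracking, Sectional Run-through, Dress Run-through, Chamber Soundcheck, Vocals Run-through, Rhythm Tracking, Chamber Warm-up.
Brass Tracking starts exactly when Percussion Soundcheck ends (back-to-back, no overlap), so Percussion Soundcheck has no further overlaps.
Sectional Run-through starts before Brass Tracking ends → Brass Tracking and Sectional Run-through overlap.
Dress Run-through starts exactly when Brass Tracking ends (back-to-back, no overlap), so Brass Tracking has no further overlaps.
Dress Run-through starts before Sectional Run-through ends → Sectional Run-through and Dress Run-through overlap.
Chamber Soundcheck starts exactly when Sectional Run-through ends (back-to-back, no overlap), so Sectional Run-through has no further overlaps.
Chamber Soundcheck starts before Dress Run-through ends → Dress Run-through and Chamber Soundcheck overlap.
Vocals Run-through starts after Dress Run-through ends, so Dress Run-through has no further overlaps.
Vocals Run-through starts before Chamber Soundcheck ends → Chamber Soundcheck and Vocals Run-through overlap.
Rhythm Tracking starts exactly when Chamber Soundcheck ends (back-to-back, no overlap), so Chamber Soundcheck has no further overlaps.
Rhythm Tracking starts before Vocals Run-through ends → Vocals Run-through and Rhythm Tracking overlap.
Chamber Warm-up starts after Vocals Run-through ends.
Chamber Warm-up starts after Rhythm Tracking ends.

Brass Tracking & Sectional Run-through, Chamber Soundcheck & Dress Run-through, Chamber Soundcheck & Vocals Run-through, Dress Run-through & Sectional Run-through, Rhythm Tracking & Vocals Run-through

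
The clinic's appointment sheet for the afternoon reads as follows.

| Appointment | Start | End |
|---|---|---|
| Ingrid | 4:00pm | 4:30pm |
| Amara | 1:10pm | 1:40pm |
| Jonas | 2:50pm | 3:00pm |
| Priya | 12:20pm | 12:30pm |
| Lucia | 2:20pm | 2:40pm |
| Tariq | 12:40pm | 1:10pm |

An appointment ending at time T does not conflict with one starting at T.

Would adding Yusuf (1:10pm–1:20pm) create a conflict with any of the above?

Yes — it overlaps Amara

Priya: ends 12:30pm at or before Yusuf starts 1:10pm → clear.
Tariq: ends 1:10pm at or before Yusuf starts 1:10pm → clear.
Amara: starts 1:10pm before Yusuf ends 1:20pm, and ends 1:40pm after Yusuf starts 1:10pm → overlap.
Lucia: starts 2:20pm at or after Yusuf ends 1:20pm → clear.
Jonas: starts 2:50pm at or after Yusuf ends 1:20pm → clear.
Ingrid: starts 4:00pm at or after Yusuf ends 1:20pm → clear.
Yusuf overlaps Amara.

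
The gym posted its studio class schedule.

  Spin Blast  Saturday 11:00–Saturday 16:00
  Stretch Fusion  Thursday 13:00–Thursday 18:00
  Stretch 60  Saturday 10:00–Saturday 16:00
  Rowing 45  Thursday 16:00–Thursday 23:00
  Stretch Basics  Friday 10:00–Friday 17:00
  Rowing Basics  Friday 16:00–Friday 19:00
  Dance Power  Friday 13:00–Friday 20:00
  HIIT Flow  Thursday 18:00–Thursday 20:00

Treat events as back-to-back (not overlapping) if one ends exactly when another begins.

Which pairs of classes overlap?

Check each pair: they overlap iff neither finishes before the other starts.
Sorted by start: Stretch Fusion, Rowing 45, HIIT Flow, Stretch Basics, Dance Power, Rowing Basics, Stretch 60, Spin Blast.
Rowing 45 starts before Stretch Fusion ends → Stretch Fusion and Rowing 45 overlap.
HIIT Flow starts exactly when Stretch Fusion ends (back-to-back, no overlap) — done with Stretch Fusion.
HIIT Flow starts before Rowing 45 ends → Rowing 45 and HIIT Flow overlap.
Stretch Basics starts after Rowing 45 ends — done with Rowing 45.
Stretch Basics starts after HIIT Flow ends — done with HIIT Flow.
Dance Power starts before Stretch Basics ends → Stretch Basics and Dance Power overlap.
Rowing Basics starts before Stretch Basics ends → Stretch Basics and Rowing Basics overlap.
Stretch 60 starts after Stretch Basics ends — done with Stretch Basics.
Rowing Basics starts before Dance Power ends → Dance Power and Rowing Basics overlap.
Stretch 60 starts after Dance Power ends — done with Dance Power.
Stretch 60 starts after Rowing Basics ends — done with Rowing Basics.
Spin Blast starts before Stretch 60 ends → Stretch 60 and Spin Blast overlap.

Dance Power & Rowing Basics, Dance Power & Stretch Basics, HIIT Flow & Rowing 45, Rowing 45 & Stretch Fusion, Rowing Basics & Stretch Basics, Spin Blast & Stretch 60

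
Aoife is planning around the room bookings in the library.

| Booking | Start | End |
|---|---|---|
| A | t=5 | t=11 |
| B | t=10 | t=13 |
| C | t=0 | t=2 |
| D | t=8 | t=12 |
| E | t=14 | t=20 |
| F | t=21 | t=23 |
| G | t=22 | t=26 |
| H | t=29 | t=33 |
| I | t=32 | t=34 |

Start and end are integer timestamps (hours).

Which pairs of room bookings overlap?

Two intervals overlap when each starts before the other ends.
Sorted by start: C, A, D, B, E, F, G, H, I.
A starts after C ends, so nothing later overlaps C either.
D starts before A ends → A and D overlap.
B starts before A ends → A and B overlap.
E starts after A ends, so nothing later overlaps A either.
B starts before D ends → D and B overlap.
E starts after D ends, so nothing later overlaps D either.
E starts after B ends, so nothing later overlaps B either.
F starts after E ends, so nothing later overlaps E either.
G starts before F ends → F and G overlap.
H starts after F ends, so nothing later overlaps F either.
H starts after G ends, so nothing later overlaps G either.
I starts before H ends → H and I overlap.

A & B, A & D, B & D, F & G, H & I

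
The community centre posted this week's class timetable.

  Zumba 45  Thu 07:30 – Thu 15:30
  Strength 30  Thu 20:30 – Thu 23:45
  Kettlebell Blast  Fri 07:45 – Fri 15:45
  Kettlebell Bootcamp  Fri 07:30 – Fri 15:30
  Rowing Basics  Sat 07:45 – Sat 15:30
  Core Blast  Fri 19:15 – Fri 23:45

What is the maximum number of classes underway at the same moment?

2

Walk through starts and ends in time order (an end at T is processed before a start at T):
Thu 07:30 start Zumba 45 → 1
Thu 15:30 end Zumba 45 → 0
Thu 20:30 start Strength 30 → 1
Thu 23:45 end Strength 30 → 0
Fri 07:30 start Kettlebell Bootcamp → 1
Fri 07:45 start Kettlebell Blast → 2
Fri 15:30 end Kettlebell Bootcamp → 1
Fri 15:45 end Kettlebell Blast → 0
Fri 19:15 start Core Blast → 1
Fri 23:45 end Core Blast → 0
Sat 07:45 start Rowing Basics → 1
Sat 15:30 end Rowing Basics → 0
Peak is 2, at Fri 07:45 (Kettlebell Blast, Kettlebell Bootcamp).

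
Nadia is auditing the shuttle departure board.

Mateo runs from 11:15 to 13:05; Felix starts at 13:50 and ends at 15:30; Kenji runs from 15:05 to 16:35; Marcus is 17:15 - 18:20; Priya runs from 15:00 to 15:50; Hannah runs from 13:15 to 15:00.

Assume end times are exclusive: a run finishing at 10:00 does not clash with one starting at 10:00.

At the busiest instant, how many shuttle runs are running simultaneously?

Walk through starts and ends in time order (an end at T is processed before a start at T):
11:15 start Mateo → 1
13:05 end Mateo → 0
13:15 start Hannah → 1
13:50 start Felix → 2
15:00 end Hannah → 1
15:00 start Priya → 2
15:05 start Kenji → 3
15:30 end Felix → 2
15:50 end Priya → 1
16:35 end Kenji → 0
17:15 start Marcus → 1
18:20 end Marcus → 0
Peak is 3, at 15:05 (Felix, Kenji, Priya).

3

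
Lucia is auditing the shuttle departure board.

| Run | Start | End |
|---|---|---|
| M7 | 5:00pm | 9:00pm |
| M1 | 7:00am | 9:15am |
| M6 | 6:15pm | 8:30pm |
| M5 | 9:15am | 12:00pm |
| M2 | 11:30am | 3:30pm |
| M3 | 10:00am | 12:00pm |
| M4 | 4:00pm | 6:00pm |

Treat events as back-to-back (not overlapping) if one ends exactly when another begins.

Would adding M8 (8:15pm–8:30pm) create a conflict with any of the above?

M1: ends 9:15am at or before M8 starts 8:15pm → clear.
M5: ends 12:00pm at or before M8 starts 8:15pm → clear.
M3: ends 12:00pm at or before M8 starts 8:15pm → clear.
M2: ends 3:30pm at or before M8 starts 8:15pm → clear.
M4: ends 6:00pm at or before M8 starts 8:15pm → clear.
M7: starts 5:00pm before M8 ends 8:30pm, and ends 9:00pm after M8 starts 8:15pm → overlap.
M6: starts 6:15pm before M8 ends 8:30pm, and ends 8:30pm after M8 starts 8:15pm → overlap.
M8 overlaps M6, M7.

Yes — it overlaps M6, M7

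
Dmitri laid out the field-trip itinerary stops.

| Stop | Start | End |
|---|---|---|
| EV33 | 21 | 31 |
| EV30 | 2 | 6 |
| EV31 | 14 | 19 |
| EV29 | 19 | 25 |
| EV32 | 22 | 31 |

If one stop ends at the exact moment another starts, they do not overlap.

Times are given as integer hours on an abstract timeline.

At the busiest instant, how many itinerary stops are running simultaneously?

3

Sort all start/end points and keep a running count:
2 start EV30 → 1
6 end EV30 → 0
14 start EV31 → 1
19 end EV31 → 0
19 start EV29 → 1
21 start EV33 → 2
22 start EV32 → 3
25 end EV29 → 2
31 end EV32 → 1
31 end EV33 → 0
Peak is 3, at 22 (EV29, EV32, EV33).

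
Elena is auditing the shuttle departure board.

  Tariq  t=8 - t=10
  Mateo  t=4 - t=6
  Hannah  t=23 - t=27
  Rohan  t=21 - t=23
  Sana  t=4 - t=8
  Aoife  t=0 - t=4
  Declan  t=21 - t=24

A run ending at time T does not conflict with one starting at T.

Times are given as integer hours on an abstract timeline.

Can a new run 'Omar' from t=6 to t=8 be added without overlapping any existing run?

Aoife: ends t=4 at or before Omar starts t=6 → clear.
Sana: starts t=4 before Omar ends t=8, and ends t=8 after Omar starts t=6 → overlap.
Mateo: ends t=6 at or before Omar starts t=6 → clear.
Tariq: starts t=8 at or after Omar ends t=8 → clear.
Rohan: starts t=21 at or after Omar ends t=8 → clear.
Declan: starts t=21 at or after Omar ends t=8 → clear.
Hannah: starts t=23 at or after Omar ends t=8 → clear.
Omar overlaps Sana.

No — it overlaps Sana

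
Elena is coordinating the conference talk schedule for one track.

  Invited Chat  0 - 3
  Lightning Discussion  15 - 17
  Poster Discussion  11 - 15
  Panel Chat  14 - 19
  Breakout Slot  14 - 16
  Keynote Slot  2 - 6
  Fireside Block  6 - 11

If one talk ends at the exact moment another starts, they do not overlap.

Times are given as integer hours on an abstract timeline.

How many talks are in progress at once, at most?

3

Walk through starts and ends in time order (an end at T is processed before a start at T):
0 start Invited Chat → 1
2 start Keynote Slot → 2
3 end Invited Chat → 1
6 end Keynote Slot → 0
6 start Fireside Block → 1
11 end Fireside Block → 0
11 start Poster Discussion → 1
14 start Breakout Slot → 2
14 start Panel Chat → 3
15 end Poster Discussion → 2
15 start Lightning Discussion → 3
16 end Breakout Slot → 2
17 end Lightning Discussion → 1
19 end Panel Chat → 0
Peak is 3, at 14 (Breakout Slot, Panel Chat, Poster Discussion).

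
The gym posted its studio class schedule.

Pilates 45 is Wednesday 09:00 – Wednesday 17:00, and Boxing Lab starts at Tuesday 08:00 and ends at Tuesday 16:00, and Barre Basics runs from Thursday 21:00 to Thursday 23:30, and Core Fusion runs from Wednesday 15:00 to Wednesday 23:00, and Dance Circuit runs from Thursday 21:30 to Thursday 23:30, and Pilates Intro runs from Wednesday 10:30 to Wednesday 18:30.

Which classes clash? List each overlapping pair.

Barre Basics & Dance Circuit, Core Fusion & Pilates 45, Core Fusion & Pilates Intro, Pilates 45 & Pilates Intro

Two intervals overlap when each starts before the other ends.
Sorted by start: Boxing Lab, Pilates 45, Pilates Intro, Core Fusion, Barre Basics, Dance Circuit.
Pilates 45 starts after Boxing Lab ends; Boxing Lab is clear from here.
Pilates Intro starts before Pilates 45 ends → Pilates 45 and Pilates Intro overlap.
Core Fusion starts before Pilates 45 ends → Pilates 45 and Core Fusion overlap.
Barre Basics starts after Pilates 45 ends; Pilates 45 is clear from here.
Core Fusion starts before Pilates Intro ends → Pilates Intro and Core Fusion overlap.
Barre Basics starts after Pilates Intro ends; Pilates Intro is clear from here.
Barre Basics starts after Core Fusion ends; Core Fusion is clear from here.
Dance Circuit starts before Barre Basics ends → Barre Basics and Dance Circuit overlap.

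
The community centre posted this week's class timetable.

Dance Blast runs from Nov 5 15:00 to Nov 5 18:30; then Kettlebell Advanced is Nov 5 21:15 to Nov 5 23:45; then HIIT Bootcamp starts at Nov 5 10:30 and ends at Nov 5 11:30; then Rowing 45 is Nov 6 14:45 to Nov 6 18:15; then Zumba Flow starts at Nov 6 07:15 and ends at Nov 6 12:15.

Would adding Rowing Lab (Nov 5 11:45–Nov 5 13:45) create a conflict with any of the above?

No — it doesn't clash with anything

HIIT Bootcamp: ends Nov 5 11:30 at or before Rowing Lab starts Nov 5 11:45 → clear.
Dance Blast: starts Nov 5 15:00 at or after Rowing Lab ends Nov 5 13:45 → clear.
Kettlebell Advanced: starts Nov 5 21:15 at or after Rowing Lab ends Nov 5 13:45 → clear.
Zumba Flow: starts Nov 6 07:15 at or after Rowing Lab ends Nov 5 13:45 → clear.
Rowing 45: starts Nov 6 14:45 at or after Rowing Lab ends Nov 5 13:45 → clear.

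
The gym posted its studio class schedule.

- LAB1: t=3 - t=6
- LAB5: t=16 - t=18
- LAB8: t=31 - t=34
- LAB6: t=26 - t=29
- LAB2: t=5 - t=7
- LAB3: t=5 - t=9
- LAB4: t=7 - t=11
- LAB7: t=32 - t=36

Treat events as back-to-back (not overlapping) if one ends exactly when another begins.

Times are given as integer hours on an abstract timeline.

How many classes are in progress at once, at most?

Sweep the timeline, counting +1 at each start and −1 at each end (ends before starts at a tie):
t=3 start LAB1 → 1
t=5 start LAB2 → 2
t=5 start LAB3 → 3
t=6 end LAB1 → 2
t=7 end LAB2 → 1
t=7 start LAB4 → 2
t=9 end LAB3 → 1
t=11 end LAB4 → 0
t=16 start LAB5 → 1
t=18 end LAB5 → 0
t=26 start LAB6 → 1
t=29 end LAB6 → 0
t=31 start LAB8 → 1
t=32 start LAB7 → 2
t=34 end LAB8 → 1
t=36 end LAB7 → 0
Peak is 3, at t=5 (LAB1, LAB2, LAB3).

3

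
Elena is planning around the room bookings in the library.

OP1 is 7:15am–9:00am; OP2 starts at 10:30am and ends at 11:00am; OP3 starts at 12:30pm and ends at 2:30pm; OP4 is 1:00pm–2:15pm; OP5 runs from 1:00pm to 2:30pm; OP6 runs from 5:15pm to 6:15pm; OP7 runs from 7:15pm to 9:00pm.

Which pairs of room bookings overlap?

OP3 & OP4, OP3 & OP5, OP4 & OP5

Sorted by start: OP1, OP2, OP3, OP4, OP5, OP6, OP7.
OP2 starts after OP1 ends; OP1 is clear from here.
OP3 starts after OP2 ends; OP2 is clear from here.
OP4 starts before OP3 ends → OP3 and OP4 overlap.
OP5 starts before OP3 ends → OP3 and OP5 overlap.
OP6 starts after OP3 ends; OP3 is clear from here.
OP5 starts before OP4 ends → OP4 and OP5 overlap.
OP6 starts after OP4 ends; OP4 is clear from here.
OP6 starts after OP5 ends; OP5 is clear from here.
OP7 starts after OP6 ends.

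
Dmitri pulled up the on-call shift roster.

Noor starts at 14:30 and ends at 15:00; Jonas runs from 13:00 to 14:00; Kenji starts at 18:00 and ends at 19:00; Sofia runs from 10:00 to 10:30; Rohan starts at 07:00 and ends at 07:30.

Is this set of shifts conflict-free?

Yes

Two intervals overlap when each starts before the other ends.
Sorted by start: Rohan, Sofia, Jonas, Noor, Kenji.
Sofia starts after Rohan ends — done with Rohan.
Jonas starts after Sofia ends — done with Sofia.
Noor starts after Jonas ends — done with Jonas.
Kenji starts after Noor ends.
Every pair is clear; the schedule has no overlaps.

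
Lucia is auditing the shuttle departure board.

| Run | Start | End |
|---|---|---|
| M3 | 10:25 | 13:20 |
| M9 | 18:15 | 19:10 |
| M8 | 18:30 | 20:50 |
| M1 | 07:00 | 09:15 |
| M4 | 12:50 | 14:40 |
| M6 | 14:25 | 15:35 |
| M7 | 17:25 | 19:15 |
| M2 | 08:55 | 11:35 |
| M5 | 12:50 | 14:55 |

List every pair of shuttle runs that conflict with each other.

Sorted by start: M1, M2, M3, M4, M5, M6, M7, M9, M8.
M2 starts before M1 ends → M1 and M2 overlap.
M3 starts after M1 ends, so nothing later overlaps M1 either.
M3 starts before M2 ends → M2 and M3 overlap.
M4 starts after M2 ends, so nothing later overlaps M2 either.
M4 starts before M3 ends → M3 and M4 overlap.
M5 starts before M3 ends → M3 and M5 overlap.
M6 starts after M3 ends, so nothing later overlaps M3 either.
M5 starts before M4 ends → M4 and M5 overlap.
M6 starts before M4 ends → M4 and M6 overlap.
M7 starts after M4 ends, so nothing later overlaps M4 either.
M6 starts before M5 ends → M5 and M6 overlap.
M7 starts after M5 ends, so nothing later overlaps M5 either.
M7 starts after M6 ends, so nothing later overlaps M6 either.
M9 starts before M7 ends → M7 and M9 overlap.
M8 starts before M7 ends → M7 and M8 overlap.
M8 starts before M9 ends → M9 and M8 overlap.

M1 & M2, M2 & M3, M3 & M4, M3 & M5, M4 & M5, M4 & M6, M5 & M6, M7 & M8, M7 & M9, M8 & M9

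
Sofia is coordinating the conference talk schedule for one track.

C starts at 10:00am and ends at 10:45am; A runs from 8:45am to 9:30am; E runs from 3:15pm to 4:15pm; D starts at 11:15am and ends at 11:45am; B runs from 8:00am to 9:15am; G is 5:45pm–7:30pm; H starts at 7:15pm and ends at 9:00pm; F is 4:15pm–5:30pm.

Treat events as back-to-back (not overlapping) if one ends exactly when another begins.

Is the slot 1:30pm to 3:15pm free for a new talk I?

Yes — the slot is free

B: ends 9:15am at or before I starts 1:30pm → clear.
A: ends 9:30am at or before I starts 1:30pm → clear.
C: ends 10:45am at or before I starts 1:30pm → clear.
D: ends 11:45am at or before I starts 1:30pm → clear.
E: starts 3:15pm at or after I ends 3:15pm → clear.
F: starts 4:15pm at or after I ends 3:15pm → clear.
G: starts 5:45pm at or after I ends 3:15pm → clear.
H: starts 7:15pm at or after I ends 3:15pm → clear.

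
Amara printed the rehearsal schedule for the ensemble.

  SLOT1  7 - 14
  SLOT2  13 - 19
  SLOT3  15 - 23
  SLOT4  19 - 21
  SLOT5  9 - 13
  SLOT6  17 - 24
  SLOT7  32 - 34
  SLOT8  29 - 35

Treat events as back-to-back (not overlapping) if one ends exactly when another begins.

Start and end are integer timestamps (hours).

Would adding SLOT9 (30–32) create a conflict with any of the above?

SLOT1: ends 14 at or before SLOT9 starts 30 → clear.
SLOT5: ends 13 at or before SLOT9 starts 30 → clear.
SLOT2: ends 19 at or before SLOT9 starts 30 → clear.
SLOT3: ends 23 at or before SLOT9 starts 30 → clear.
SLOT6: ends 24 at or before SLOT9 starts 30 → clear.
SLOT4: ends 21 at or before SLOT9 starts 30 → clear.
SLOT8: starts 29 before SLOT9 ends 32, and ends 35 after SLOT9 starts 30 → overlap.
SLOT7: starts 32 at or after SLOT9 ends 32 → clear.
SLOT9 overlaps SLOT8.

Yes — it overlaps SLOT8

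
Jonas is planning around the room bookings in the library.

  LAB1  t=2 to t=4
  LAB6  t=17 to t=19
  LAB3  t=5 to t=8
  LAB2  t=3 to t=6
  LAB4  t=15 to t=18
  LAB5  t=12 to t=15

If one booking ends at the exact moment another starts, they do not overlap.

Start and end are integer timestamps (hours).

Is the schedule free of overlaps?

Two intervals overlap when each starts before the other ends.
Sorted by start: LAB1, LAB2, LAB3, LAB5, LAB4, LAB6.
LAB2 starts before LAB1 ends → LAB1 and LAB2 overlap.
That's a conflict, so the schedule is not conflict-free.

No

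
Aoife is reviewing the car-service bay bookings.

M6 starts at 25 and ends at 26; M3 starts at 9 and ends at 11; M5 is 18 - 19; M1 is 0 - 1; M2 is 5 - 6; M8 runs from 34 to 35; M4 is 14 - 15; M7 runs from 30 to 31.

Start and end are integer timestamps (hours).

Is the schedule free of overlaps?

Two intervals overlap when each starts before the other ends.
Sorted by start: M1, M2, M3, M4, M5, M6, M7, M8.
M2 starts after M1 ends; M1 is clear from here.
M3 starts after M2 ends; M2 is clear from here.
M4 starts after M3 ends; M3 is clear from here.
M5 starts after M4 ends; M4 is clear from here.
M6 starts after M5 ends; M5 is clear from here.
M7 starts after M6 ends; M6 is clear from here.
M8 starts after M7 ends.
Every pair is clear; the schedule has no overlaps.

Yes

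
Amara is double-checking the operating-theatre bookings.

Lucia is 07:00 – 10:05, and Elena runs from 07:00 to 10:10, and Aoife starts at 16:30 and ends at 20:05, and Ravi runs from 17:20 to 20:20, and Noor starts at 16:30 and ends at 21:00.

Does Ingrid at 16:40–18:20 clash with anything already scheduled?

Lucia: ends 10:05 at or before Ingrid starts 16:40 → clear.
Elena: ends 10:10 at or before Ingrid starts 16:40 → clear.
Aoife: starts 16:30 before Ingrid ends 18:20, and ends 20:05 after Ingrid starts 16:40 → overlap.
Noor: starts 16:30 before Ingrid ends 18:20, and ends 21:00 after Ingrid starts 16:40 → overlap.
Ravi: starts 17:20 before Ingrid ends 18:20, and ends 20:20 after Ingrid starts 16:40 → overlap.
Ingrid overlaps Aoife, Ravi, Noor.

Yes — it overlaps Aoife, Noor, Ravi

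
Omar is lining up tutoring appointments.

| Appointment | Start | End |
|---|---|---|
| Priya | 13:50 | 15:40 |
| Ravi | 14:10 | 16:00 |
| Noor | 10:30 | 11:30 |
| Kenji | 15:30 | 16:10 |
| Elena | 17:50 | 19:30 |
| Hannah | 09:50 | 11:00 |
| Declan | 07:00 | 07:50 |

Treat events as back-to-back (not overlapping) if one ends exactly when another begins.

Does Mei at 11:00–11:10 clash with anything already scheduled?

Yes — it overlaps Noor

Declan: ends 07:50 at or before Mei starts 11:00 → clear.
Hannah: ends 11:00 at or before Mei starts 11:00 → clear.
Noor: starts 10:30 before Mei ends 11:10, and ends 11:30 after Mei starts 11:00 → overlap.
Priya: starts 13:50 at or after Mei ends 11:10 → clear.
Ravi: starts 14:10 at or after Mei ends 11:10 → clear.
Kenji: starts 15:30 at or after Mei ends 11:10 → clear.
Elena: starts 17:50 at or after Mei ends 11:10 → clear.
Mei overlaps Noor.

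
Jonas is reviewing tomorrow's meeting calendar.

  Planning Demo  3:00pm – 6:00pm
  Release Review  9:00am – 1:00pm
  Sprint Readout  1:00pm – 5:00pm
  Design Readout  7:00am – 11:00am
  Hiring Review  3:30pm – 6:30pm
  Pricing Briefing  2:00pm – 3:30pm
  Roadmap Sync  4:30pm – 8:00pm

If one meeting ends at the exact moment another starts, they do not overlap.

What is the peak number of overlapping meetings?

Sort all start/end points and keep a running count:
7:00am start Design Readout → 1
9:00am start Release Review → 2
11:00am end Design Readout → 1
1:00pm end Release Review → 0
1:00pm start Sprint Readout → 1
2:00pm start Pricing Briefing → 2
3:00pm start Planning Demo → 3
3:30pm end Pricing Briefing → 2
3:30pm start Hiring Review → 3
4:30pm start Roadmap Sync → 4
5:00pm end Sprint Readout → 3
6:00pm end Planning Demo → 2
6:30pm end Hiring Review → 1
8:00pm end Roadmap Sync → 0
Peak is 4, at 4:30pm (Hiring Review, Planning Demo, Roadmap Sync, Sprint Readout).

4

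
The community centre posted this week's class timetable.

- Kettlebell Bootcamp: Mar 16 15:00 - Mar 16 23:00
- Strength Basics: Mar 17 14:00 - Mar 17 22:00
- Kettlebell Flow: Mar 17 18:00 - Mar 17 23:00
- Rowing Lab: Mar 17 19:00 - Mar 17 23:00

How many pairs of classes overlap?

Sorted by start: Kettlebell Bootcamp, Strength Basics, Kettlebell Flow, Rowing Lab.
Strength Basics starts after Kettlebell Bootcamp ends, so nothing later overlaps Kettlebell Bootcamp either.
Kettlebell Flow starts before Strength Basics ends → Strength Basics and Kettlebell Flow overlap.
Rowing Lab starts before Strength Basics ends → Strength Basics and Rowing Lab overlap.
Rowing Lab starts before Kettlebell Flow ends → Kettlebell Flow and Rowing Lab overlap.
Overlapping pairs: Kettlebell Flow & Rowing Lab, Kettlebell Flow & Strength Basics, Rowing Lab & Strength Basics — 3 in total.

3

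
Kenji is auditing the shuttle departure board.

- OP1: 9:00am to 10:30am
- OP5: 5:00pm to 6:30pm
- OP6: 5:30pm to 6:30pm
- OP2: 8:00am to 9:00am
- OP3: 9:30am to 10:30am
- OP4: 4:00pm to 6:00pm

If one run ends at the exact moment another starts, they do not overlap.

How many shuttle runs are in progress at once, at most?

Walk through starts and ends in time order (an end at T is processed before a start at T):
8:00am start OP2 → 1
9:00am end OP2 → 0
9:00am start OP1 → 1
9:30am start OP3 → 2
10:30am end OP1 → 1
10:30am end OP3 → 0
4:00pm start OP4 → 1
5:00pm start OP5 → 2
5:30pm start OP6 → 3
6:00pm end OP4 → 2
6:30pm end OP5 → 1
6:30pm end OP6 → 0
Peak is 3, at 5:30pm (OP4, OP5, OP6).

3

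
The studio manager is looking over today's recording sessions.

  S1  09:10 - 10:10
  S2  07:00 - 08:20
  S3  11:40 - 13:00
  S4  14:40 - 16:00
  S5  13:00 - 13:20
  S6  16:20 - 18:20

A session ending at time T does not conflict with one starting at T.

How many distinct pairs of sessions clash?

0

Check each pair: they overlap iff neither finishes before the other starts.
Sorted by start: S2, S1, S3, S5, S4, S6.
S1 starts after S2 ends, so S2 has no further overlaps.
S3 starts after S1 ends, so S1 has no further overlaps.
S5 starts exactly when S3 ends (back-to-back, no overlap), so S3 has no further overlaps.
S4 starts after S5 ends, so S5 has no further overlaps.
S6 starts after S4 ends.
No pair overlaps.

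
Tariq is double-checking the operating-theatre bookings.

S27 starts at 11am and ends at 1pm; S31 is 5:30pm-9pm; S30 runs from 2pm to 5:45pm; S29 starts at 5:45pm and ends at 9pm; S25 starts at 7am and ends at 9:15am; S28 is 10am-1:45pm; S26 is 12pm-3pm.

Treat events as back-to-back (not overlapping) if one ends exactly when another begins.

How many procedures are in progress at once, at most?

Sort all start/end points and keep a running count:
7am start S25 → 1
9:15am end S25 → 0
10am start S28 → 1
11am start S27 → 2
12pm start S26 → 3
1pm end S27 → 2
1:45pm end S28 → 1
2pm start S30 → 2
3pm end S26 → 1
5:30pm start S31 → 2
5:45pm end S30 → 1
5:45pm start S29 → 2
9pm end S29 → 1
9pm end S31 → 0
Peak is 3, at 12pm (S26, S27, S28).

3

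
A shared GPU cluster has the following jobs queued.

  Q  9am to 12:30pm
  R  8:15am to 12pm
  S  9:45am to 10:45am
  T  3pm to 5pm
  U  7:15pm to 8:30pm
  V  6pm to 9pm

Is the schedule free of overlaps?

No

Check each pair: they overlap iff neither finishes before the other starts.
Sorted by start: R, Q, S, T, V, U.
Q starts before R ends → R and Q overlap.
That's a conflict, so the schedule is not conflict-free.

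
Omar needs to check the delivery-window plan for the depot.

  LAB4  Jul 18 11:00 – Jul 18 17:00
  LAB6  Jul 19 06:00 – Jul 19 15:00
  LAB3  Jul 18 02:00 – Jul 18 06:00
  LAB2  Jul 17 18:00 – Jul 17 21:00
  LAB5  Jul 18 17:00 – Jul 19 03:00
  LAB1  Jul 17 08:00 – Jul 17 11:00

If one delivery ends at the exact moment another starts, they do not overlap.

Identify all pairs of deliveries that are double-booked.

Check each pair: they overlap iff neither finishes before the other starts.
Sorted by start: LAB1, LAB2, LAB3, LAB4, LAB5, LAB6.
LAB2 starts after LAB1 ends — done with LAB1.
LAB3 starts after LAB2 ends — done with LAB2.
LAB4 starts after LAB3 ends — done with LAB3.
LAB5 starts exactly when LAB4 ends (back-to-back, no overlap) — done with LAB4.
LAB6 starts after LAB5 ends.

none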